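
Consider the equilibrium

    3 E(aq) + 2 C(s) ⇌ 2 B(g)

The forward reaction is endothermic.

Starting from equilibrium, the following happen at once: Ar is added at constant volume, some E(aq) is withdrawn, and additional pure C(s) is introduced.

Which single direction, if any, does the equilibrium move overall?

At constant volume, adding an inert gas leaves every reacting species' partial pressure unchanged, so Q is unchanged — no shift from this change.
Removing E (aq), a reactant, drives the reaction to the left.
C is a pure solid; its activity is 1 regardless of amount, so Q is unaffected — no shift from this change.
Only the nonzero effect(s) matter; the net shift is to the left.

left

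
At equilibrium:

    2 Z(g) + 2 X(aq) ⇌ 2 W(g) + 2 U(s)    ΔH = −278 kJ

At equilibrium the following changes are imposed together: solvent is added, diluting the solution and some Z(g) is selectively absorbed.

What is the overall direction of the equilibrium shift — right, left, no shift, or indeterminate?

Dilution lowers every aqueous concentration by the same factor. Δn_aq = 0 − 2 = -2, so the system shifts toward the side with more dissolved moles — to the left.
Removing Z (g), a reactant, drives the reaction to the left.
All effects act in the same direction — net shift to the left.

left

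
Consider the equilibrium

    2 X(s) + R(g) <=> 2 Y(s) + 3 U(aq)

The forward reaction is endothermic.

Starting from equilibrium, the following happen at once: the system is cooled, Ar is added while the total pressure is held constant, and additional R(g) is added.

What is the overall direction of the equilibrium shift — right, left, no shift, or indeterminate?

The forward reaction is endothermic. Lowering T favours the exothermic direction — shift to the left.
Adding inert gas at constant total pressure expands the volume and lowers every reacting partial pressure. With Δn_gas = 0 − 1 = -1, Q moves away from K toward the side with fewer gas moles, so the system shifts toward the side with more gas moles — to the left.
Adding R (g), a reactant, drives the reaction to the right.
The individual effects push in opposite directions; without quantitative information the net direction cannot be determined.

cannot be determined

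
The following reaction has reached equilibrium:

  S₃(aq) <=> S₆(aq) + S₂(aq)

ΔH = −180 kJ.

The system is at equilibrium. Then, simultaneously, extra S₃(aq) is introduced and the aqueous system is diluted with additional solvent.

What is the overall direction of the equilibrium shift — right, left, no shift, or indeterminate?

Adding S₃ (aq), a reactant, drives the reaction to the right.
Dilution lowers every aqueous concentration by the same factor. Δn_aq = 2 − 1 = +1, so the system shifts toward the side with more dissolved moles — to the right.
All effects act in the same direction — net shift to the right.

right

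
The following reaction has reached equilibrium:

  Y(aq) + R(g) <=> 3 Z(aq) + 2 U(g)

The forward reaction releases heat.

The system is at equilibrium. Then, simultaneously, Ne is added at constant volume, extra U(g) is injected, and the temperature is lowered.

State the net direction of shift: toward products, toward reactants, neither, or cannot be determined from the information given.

At constant volume, adding an inert gas leaves every reacting species' partial pressure unchanged, so Q is unchanged — no shift from this change.
Adding U (g), a product, drives the reaction to the left.
The forward reaction is exothermic. Lowering T favours the exothermic direction — shift to the right.
The individual effects push in opposite directions; without quantitative information the net direction cannot be determined.

cannot be determined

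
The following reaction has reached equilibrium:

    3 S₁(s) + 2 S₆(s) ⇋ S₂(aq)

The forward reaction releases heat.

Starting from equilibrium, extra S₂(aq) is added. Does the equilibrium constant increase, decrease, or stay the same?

unchanged

The equilibrium constant depends only on temperature. This perturbation may move the position of equilibrium, but since T is unchanged, K itself is unchanged.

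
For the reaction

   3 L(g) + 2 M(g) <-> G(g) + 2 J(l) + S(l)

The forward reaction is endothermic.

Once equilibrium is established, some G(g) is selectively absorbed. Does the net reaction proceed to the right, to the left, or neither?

Removing G (g), a product, drives the reaction to the right.

right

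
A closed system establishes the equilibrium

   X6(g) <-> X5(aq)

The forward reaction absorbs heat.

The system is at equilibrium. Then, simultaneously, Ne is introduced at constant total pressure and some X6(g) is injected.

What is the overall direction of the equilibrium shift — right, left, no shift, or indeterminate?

Adding inert gas at constant total pressure expands the volume and lowers every reacting partial pressure. With Δn_gas = 0 − 1 = -1, Q moves away from K toward the side with fewer gas moles, so the system shifts toward the side with more gas moles — to the left.
Adding X6 (g), a reactant, drives the reaction to the right.
The individual effects push in opposite directions; without quantitative information the net direction cannot be determined.

cannot be determined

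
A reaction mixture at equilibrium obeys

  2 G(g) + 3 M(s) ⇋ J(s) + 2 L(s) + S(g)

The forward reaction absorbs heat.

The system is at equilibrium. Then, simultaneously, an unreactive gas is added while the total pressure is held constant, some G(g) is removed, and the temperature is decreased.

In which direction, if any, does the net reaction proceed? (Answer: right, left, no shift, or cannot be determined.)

Adding inert gas at constant total pressure expands the volume and lowers every reacting partial pressure. With Δn_gas = 1 − 2 = -1, Q moves away from K toward the side with fewer gas moles, so the system shifts toward the side with more gas moles — to the left.
Removing G (g), a reactant, drives the reaction to the left.
The forward reaction is endothermic. Lowering T favours the exothermic direction — shift to the left.
All effects act in the same direction — net shift to the left.

left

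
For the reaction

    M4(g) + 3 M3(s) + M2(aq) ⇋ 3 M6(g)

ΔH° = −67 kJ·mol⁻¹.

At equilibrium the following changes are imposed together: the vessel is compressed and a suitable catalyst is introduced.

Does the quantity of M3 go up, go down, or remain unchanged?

Gas moles: reactants 1, products 3 (Δn_gas = +2). Compression shifts the system toward the side with fewer moles of gas — to the left.
A catalyst speeds both forward and reverse rates equally; it changes neither Q nor K — no shift from this change.
The net shift is to the left. M3 is a reactant, so its amount increases.

increases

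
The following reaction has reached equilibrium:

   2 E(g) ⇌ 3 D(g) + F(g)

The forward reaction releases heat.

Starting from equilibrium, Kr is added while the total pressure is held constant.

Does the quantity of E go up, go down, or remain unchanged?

decreases

Adding inert gas at constant total pressure expands the volume and lowers every reacting partial pressure. With Δn_gas = 4 − 2 = +2, Q moves away from K toward the side with fewer gas moles, so the system shifts toward the side with more gas moles — to the right.
The net shift is to the right. E is a reactant, so its amount decreases.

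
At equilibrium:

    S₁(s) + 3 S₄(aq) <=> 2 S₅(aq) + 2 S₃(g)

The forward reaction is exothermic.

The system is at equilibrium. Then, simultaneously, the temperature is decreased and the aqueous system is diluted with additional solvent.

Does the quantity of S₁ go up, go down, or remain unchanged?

cannot be determined

The forward reaction is exothermic. Lowering T favours the exothermic direction — shift to the right.
Dilution lowers every aqueous concentration by the same factor. Δn_aq = 2 − 3 = -1, so the system shifts toward the side with more dissolved moles — to the left.
The two effects oppose each other, so the net shift — and hence the change in S₁ — cannot be determined from the given information.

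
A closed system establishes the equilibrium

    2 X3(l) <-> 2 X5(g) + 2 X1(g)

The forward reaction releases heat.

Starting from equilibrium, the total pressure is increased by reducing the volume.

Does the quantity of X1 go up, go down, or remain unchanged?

Gas moles: reactants 0, products 4 (Δn_gas = +4). Compression shifts the system toward the side with fewer moles of gas — to the left.
The net shift is to the left. X1 is a product, so its amount decreases.

decreases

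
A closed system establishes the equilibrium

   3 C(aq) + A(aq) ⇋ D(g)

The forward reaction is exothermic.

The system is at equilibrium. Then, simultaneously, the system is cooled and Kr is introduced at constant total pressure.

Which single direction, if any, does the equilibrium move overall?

right

The forward reaction is exothermic. Lowering T favours the exothermic direction — shift to the right.
Adding inert gas at constant total pressure expands the volume and lowers every reacting partial pressure. With Δn_gas = 1 − 0 = +1, Q moves away from K toward the side with fewer gas moles, so the system shifts toward the side with more gas moles — to the right.
All effects act in the same direction — net shift to the right.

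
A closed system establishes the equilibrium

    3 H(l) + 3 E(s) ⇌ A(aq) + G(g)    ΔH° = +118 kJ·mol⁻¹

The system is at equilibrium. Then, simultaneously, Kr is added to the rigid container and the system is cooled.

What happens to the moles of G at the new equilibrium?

At constant volume, adding an inert gas leaves every reacting species' partial pressure unchanged, so Q is unchanged — no shift from this change.
The forward reaction is endothermic. Lowering T favours the exothermic direction — shift to the left.
The net shift is to the left. G is a product, so its amount decreases.

decreases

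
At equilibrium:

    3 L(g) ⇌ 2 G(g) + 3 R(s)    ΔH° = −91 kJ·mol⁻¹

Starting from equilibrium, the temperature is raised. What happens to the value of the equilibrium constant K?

decreases

K depends on temperature via the van 't Hoff relation. The forward reaction is exothermic, so raising T decreases K.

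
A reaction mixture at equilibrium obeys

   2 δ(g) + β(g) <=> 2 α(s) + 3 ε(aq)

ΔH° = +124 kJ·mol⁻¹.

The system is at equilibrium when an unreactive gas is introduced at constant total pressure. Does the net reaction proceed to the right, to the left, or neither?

Adding inert gas at constant total pressure expands the volume and lowers every reacting partial pressure. With Δn_gas = 0 − 3 = -3, Q moves away from K toward the side with fewer gas moles, so the system shifts toward the side with more gas moles — to the left.

left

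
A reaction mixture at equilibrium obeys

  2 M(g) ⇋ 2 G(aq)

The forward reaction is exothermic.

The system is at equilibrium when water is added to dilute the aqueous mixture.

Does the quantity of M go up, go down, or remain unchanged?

decreases

Dilution lowers every aqueous concentration by the same factor. Δn_aq = 2 − 0 = +2, so the system shifts toward the side with more dissolved moles — to the right.
The net shift is to the right. M is a reactant, so its amount decreases.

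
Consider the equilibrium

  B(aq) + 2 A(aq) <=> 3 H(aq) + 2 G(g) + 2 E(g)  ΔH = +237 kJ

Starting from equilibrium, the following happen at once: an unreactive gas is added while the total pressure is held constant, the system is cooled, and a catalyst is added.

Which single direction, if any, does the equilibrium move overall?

Adding inert gas at constant total pressure expands the volume and lowers every reacting partial pressure. With Δn_gas = 4 − 0 = +4, Q moves away from K toward the side with fewer gas moles, so the system shifts toward the side with more gas moles — to the right.
The forward reaction is endothermic. Lowering T favours the exothermic direction — shift to the left.
A catalyst speeds both forward and reverse rates equally; it changes neither Q nor K — no shift from this change.
The individual effects push in opposite directions; without quantitative information the net direction cannot be determined.

cannot be determined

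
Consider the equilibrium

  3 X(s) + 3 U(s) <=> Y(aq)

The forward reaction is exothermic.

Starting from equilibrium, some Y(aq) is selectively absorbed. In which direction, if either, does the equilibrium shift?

right

Removing Y (aq), a product, drives the reaction to the right.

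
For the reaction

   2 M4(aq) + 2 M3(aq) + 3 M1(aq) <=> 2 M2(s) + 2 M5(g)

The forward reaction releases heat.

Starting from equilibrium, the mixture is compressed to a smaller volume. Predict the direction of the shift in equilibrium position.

Gas moles: reactants 0, products 2 (Δn_gas = +2). Compression shifts the system toward the side with fewer moles of gas — to the left.

left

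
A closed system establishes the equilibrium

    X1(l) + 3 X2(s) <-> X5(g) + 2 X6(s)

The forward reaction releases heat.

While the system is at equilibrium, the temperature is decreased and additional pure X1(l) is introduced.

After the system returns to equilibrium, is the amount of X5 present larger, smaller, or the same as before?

The forward reaction is exothermic. Lowering T favours the exothermic direction — shift to the right.
X1 is a pure liquid; its activity is 1 regardless of amount, so Q is unaffected — no shift from this change.
The net shift is to the right. X5 is a product, so its amount increases.

increases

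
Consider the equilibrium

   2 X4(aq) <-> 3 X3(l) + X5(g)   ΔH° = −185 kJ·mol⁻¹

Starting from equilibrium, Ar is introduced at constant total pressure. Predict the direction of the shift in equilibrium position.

right

Adding inert gas at constant total pressure expands the volume and lowers every reacting partial pressure. With Δn_gas = 1 − 0 = +1, Q moves away from K toward the side with fewer gas moles, so the system shifts toward the side with more gas moles — to the right.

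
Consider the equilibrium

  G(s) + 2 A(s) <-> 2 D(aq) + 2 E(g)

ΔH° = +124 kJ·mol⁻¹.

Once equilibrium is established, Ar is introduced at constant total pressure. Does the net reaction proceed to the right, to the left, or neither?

right

Adding inert gas at constant total pressure expands the volume and lowers every reacting partial pressure. With Δn_gas = 2 − 0 = +2, Q moves away from K toward the side with fewer gas moles, so the system shifts toward the side with more gas moles — to the right.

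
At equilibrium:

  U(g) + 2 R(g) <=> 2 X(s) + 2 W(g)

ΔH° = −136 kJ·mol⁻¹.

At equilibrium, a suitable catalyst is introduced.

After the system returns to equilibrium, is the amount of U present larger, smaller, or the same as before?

A catalyst speeds both forward and reverse rates equally; it changes neither Q nor K — no shift from this change.
No net shift occurs, so the amount of U is unchanged.

unchanged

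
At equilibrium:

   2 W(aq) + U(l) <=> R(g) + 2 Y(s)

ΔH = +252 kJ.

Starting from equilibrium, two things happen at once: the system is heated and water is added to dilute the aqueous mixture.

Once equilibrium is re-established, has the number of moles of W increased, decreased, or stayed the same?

The forward reaction is endothermic. Raising T favours the endothermic direction — shift to the right.
Dilution lowers every aqueous concentration by the same factor. Δn_aq = 0 − 2 = -2, so the system shifts toward the side with more dissolved moles — to the left.
The two effects oppose each other, so the net shift — and hence the change in W — cannot be determined from the given information.

cannot be determined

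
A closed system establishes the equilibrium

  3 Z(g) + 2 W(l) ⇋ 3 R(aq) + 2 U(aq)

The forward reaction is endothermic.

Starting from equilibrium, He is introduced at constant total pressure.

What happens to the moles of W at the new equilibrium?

Adding inert gas at constant total pressure expands the volume and lowers every reacting partial pressure. With Δn_gas = 0 − 3 = -3, Q moves away from K toward the side with fewer gas moles, so the system shifts toward the side with more gas moles — to the left.
The net shift is to the left. W is a reactant, so its amount increases.

increases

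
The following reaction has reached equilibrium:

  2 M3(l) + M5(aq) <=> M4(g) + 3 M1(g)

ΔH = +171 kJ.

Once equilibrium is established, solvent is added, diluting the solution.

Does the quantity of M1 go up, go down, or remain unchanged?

decreases

Dilution lowers every aqueous concentration by the same factor. Δn_aq = 0 − 1 = -1, so the system shifts toward the side with more dissolved moles — to the left.
The net shift is to the left. M1 is a product, so its amount decreases.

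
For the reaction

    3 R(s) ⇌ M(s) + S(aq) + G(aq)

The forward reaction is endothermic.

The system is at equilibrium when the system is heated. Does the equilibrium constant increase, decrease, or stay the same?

increases

K depends on temperature via the van 't Hoff relation. The forward reaction is endothermic, so raising T increases K.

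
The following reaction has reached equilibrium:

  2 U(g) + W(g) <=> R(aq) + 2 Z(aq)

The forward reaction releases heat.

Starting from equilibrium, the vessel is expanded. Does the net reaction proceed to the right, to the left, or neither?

Gas moles: reactants 3, products 0 (Δn_gas = -3). Expansion shifts the system toward the side with more moles of gas — to the left.

left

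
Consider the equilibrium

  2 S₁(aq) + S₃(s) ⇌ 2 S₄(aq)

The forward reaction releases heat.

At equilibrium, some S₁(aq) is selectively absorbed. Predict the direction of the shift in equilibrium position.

Removing S₁ (aq), a reactant, drives the reaction to the left.

left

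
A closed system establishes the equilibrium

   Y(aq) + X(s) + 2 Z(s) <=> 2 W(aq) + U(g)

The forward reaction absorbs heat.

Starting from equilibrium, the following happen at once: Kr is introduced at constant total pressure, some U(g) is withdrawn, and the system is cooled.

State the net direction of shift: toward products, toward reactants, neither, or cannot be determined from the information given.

cannot be determined

Adding inert gas at constant total pressure expands the volume and lowers every reacting partial pressure. With Δn_gas = 1 − 0 = +1, Q moves away from K toward the side with fewer gas moles, so the system shifts toward the side with more gas moles — to the right.
Removing U (g), a product, drives the reaction to the right.
The forward reaction is endothermic. Lowering T favours the exothermic direction — shift to the left.
The individual effects push in opposite directions; without quantitative information the net direction cannot be determined.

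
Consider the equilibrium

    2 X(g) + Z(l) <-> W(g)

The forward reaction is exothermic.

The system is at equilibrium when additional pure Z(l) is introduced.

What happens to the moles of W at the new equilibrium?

unchanged

Z is a pure liquid; its activity is 1 regardless of amount, so Q is unaffected — no shift from this change.
No net shift occurs, so the amount of W is unchanged.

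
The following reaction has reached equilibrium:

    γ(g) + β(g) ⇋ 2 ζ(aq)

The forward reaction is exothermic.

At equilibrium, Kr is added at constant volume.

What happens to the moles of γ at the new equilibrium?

At constant volume, adding an inert gas leaves every reacting species' partial pressure unchanged, so Q is unchanged — no shift from this change.
No net shift occurs, so the amount of γ is unchanged.

unchanged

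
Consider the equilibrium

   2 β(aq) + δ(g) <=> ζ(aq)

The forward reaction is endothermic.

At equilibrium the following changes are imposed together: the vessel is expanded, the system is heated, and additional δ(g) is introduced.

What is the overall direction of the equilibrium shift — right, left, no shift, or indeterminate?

Gas moles: reactants 1, products 0 (Δn_gas = -1). Expansion shifts the system toward the side with more moles of gas — to the left.
The forward reaction is endothermic. Raising T favours the endothermic direction — shift to the right.
Adding δ (g), a reactant, drives the reaction to the right.
The individual effects push in opposite directions; without quantitative information the net direction cannot be determined.

cannot be determined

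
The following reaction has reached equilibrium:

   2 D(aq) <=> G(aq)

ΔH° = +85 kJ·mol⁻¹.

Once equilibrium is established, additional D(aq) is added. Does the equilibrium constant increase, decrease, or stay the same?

unchanged

The equilibrium constant depends only on temperature. This perturbation may move the position of equilibrium, but since T is unchanged, K itself is unchanged.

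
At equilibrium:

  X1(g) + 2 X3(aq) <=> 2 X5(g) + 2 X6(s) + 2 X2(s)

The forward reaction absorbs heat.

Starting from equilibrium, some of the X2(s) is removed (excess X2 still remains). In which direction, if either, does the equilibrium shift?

no shift

X2 is a pure solid; its activity is 1 regardless of amount, so Q is unaffected — no shift from this change.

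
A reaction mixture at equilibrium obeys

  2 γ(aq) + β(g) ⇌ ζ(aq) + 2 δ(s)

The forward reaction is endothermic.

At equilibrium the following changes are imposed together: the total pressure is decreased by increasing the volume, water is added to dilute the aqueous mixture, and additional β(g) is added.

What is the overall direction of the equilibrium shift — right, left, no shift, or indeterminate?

Gas moles: reactants 1, products 0 (Δn_gas = -1). Expansion shifts the system toward the side with more moles of gas — to the left.
Dilution lowers every aqueous concentration by the same factor. Δn_aq = 1 − 2 = -1, so the system shifts toward the side with more dissolved moles — to the left.
Adding β (g), a reactant, drives the reaction to the right.
The individual effects push in opposite directions; without quantitative information the net direction cannot be determined.

cannot be determined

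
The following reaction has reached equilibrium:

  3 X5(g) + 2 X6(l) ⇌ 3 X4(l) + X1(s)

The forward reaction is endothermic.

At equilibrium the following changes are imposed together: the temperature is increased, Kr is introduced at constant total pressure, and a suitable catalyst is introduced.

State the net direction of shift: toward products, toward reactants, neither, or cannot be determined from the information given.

cannot be determined

The forward reaction is endothermic. Raising T favours the endothermic direction — shift to the right.
Adding inert gas at constant total pressure expands the volume and lowers every reacting partial pressure. With Δn_gas = 0 − 3 = -3, Q moves away from K toward the side with fewer gas moles, so the system shifts toward the side with more gas moles — to the left.
A catalyst speeds both forward and reverse rates equally; it changes neither Q nor K — no shift from this change.
The individual effects push in opposite directions; without quantitative information the net direction cannot be determined.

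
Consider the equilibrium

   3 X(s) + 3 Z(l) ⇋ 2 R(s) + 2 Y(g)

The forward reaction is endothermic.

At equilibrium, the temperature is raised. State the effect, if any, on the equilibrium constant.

K depends on temperature via the van 't Hoff relation. The forward reaction is endothermic, so raising T increases K.

increases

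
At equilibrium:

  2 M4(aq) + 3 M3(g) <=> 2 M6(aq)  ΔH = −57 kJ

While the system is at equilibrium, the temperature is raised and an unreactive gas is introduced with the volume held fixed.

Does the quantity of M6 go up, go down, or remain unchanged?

The forward reaction is exothermic. Raising T favours the endothermic direction — shift to the left.
At constant volume, adding an inert gas leaves every reacting species' partial pressure unchanged, so Q is unchanged — no shift from this change.
The net shift is to the left. M6 is a product, so its amount decreases.

decreases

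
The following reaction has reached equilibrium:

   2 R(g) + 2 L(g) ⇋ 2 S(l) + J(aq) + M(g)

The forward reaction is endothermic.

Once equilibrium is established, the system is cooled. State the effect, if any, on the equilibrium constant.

decreases

K depends on temperature via the van 't Hoff relation. The forward reaction is endothermic, so lowering T decreases K.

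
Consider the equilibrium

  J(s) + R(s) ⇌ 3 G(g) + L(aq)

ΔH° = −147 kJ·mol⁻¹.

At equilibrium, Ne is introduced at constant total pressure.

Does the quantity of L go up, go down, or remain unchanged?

increases

Adding inert gas at constant total pressure expands the volume and lowers every reacting partial pressure. With Δn_gas = 3 − 0 = +3, Q moves away from K toward the side with fewer gas moles, so the system shifts toward the side with more gas moles — to the right.
The net shift is to the right. L is a product, so its amount increases.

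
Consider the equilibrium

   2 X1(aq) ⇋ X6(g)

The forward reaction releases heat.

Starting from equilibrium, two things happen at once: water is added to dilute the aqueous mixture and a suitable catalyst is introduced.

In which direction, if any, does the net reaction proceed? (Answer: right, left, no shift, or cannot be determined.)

Dilution lowers every aqueous concentration by the same factor. Δn_aq = 0 − 2 = -2, so the system shifts toward the side with more dissolved moles — to the left.
A catalyst speeds both forward and reverse rates equally; it changes neither Q nor K — no shift from this change.
Only the nonzero effect(s) matter; the net shift is to the left.

left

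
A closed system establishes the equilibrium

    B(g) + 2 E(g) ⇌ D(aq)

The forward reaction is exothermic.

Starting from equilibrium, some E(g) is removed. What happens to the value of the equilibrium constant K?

unchanged

The equilibrium constant depends only on temperature. This perturbation may move the position of equilibrium, but since T is unchanged, K itself is unchanged.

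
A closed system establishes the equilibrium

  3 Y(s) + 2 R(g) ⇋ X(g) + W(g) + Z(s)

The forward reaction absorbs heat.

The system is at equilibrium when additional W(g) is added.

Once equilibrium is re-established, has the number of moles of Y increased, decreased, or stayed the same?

increases

Adding W (g), a product, drives the reaction to the left.
The net shift is to the left. Y is a reactant, so its amount increases.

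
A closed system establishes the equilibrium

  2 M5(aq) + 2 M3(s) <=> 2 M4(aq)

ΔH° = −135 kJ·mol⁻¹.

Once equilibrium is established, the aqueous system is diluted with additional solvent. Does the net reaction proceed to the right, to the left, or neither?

no shift

Dilution scales every aqueous concentration by the same factor. Δn_aq = 2 − 2 = 0, so Q is unchanged — no shift.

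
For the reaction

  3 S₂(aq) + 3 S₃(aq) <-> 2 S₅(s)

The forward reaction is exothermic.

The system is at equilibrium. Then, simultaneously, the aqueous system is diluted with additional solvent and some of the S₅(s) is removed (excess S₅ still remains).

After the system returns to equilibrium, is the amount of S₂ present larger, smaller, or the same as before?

Dilution lowers every aqueous concentration by the same factor. Δn_aq = 0 − 6 = -6, so the system shifts toward the side with more dissolved moles — to the left.
S₅ is a pure solid; its activity is 1 regardless of amount, so Q is unaffected — no shift from this change.
The net shift is to the left. S₂ is a reactant, so its amount increases.

increases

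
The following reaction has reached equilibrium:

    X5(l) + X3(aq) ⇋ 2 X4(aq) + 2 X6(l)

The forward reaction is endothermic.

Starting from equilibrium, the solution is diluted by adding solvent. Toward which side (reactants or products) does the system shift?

right

Dilution lowers every aqueous concentration by the same factor. Δn_aq = 2 − 1 = +1, so the system shifts toward the side with more dissolved moles — to the right.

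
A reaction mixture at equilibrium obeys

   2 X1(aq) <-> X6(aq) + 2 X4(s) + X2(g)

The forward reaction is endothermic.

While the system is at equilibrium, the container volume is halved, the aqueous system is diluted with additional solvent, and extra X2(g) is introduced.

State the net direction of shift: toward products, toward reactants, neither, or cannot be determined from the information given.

left

Gas moles: reactants 0, products 1 (Δn_gas = +1). Compression shifts the system toward the side with fewer moles of gas — to the left.
Dilution lowers every aqueous concentration by the same factor. Δn_aq = 1 − 2 = -1, so the system shifts toward the side with more dissolved moles — to the left.
Adding X2 (g), a product, drives the reaction to the left.
All effects act in the same direction — net shift to the left.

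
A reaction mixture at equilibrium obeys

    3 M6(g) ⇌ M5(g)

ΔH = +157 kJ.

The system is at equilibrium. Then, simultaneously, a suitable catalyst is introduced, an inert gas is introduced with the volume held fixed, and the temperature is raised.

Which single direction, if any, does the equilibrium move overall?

A catalyst speeds both forward and reverse rates equally; it changes neither Q nor K — no shift from this change.
At constant volume, adding an inert gas leaves every reacting species' partial pressure unchanged, so Q is unchanged — no shift from this change.
The forward reaction is endothermic. Raising T favours the endothermic direction — shift to the right.
Only the nonzero effect(s) matter; the net shift is to the right.

right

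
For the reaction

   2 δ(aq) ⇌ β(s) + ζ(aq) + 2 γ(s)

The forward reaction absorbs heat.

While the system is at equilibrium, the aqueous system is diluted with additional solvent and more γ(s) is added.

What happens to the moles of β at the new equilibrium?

Dilution lowers every aqueous concentration by the same factor. Δn_aq = 1 − 2 = -1, so the system shifts toward the side with more dissolved moles — to the left.
γ is a pure solid; its activity is 1 regardless of amount, so Q is unaffected — no shift from this change.
The net shift is to the left. β is a product, so its amount decreases.

decreases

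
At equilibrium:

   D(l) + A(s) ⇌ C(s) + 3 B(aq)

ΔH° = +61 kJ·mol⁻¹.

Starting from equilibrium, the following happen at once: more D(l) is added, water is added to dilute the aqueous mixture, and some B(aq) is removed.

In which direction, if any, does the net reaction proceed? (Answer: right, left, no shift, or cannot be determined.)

right

D is a pure liquid; its activity is 1 regardless of amount, so Q is unaffected — no shift from this change.
Dilution lowers every aqueous concentration by the same factor. Δn_aq = 3 − 0 = +3, so the system shifts toward the side with more dissolved moles — to the right.
Removing B (aq), a product, drives the reaction to the right.
Only the nonzero effect(s) matter; the net shift is to the right.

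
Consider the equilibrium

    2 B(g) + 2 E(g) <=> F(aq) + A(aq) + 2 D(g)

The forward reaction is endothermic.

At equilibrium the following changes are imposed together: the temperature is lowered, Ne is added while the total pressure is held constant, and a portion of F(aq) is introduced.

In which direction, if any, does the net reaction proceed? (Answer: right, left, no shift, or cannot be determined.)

left

The forward reaction is endothermic. Lowering T favours the exothermic direction — shift to the left.
Adding inert gas at constant total pressure expands the volume and lowers every reacting partial pressure. With Δn_gas = 2 − 4 = -2, Q moves away from K toward the side with fewer gas moles, so the system shifts toward the side with more gas moles — to the left.
Adding F (aq), a product, drives the reaction to the left.
All effects act in the same direction — net shift to the left.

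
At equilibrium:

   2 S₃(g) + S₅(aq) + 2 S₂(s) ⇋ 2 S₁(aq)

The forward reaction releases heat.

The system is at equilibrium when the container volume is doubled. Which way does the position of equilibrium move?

left

Gas moles: reactants 2, products 0 (Δn_gas = -2). Expansion shifts the system toward the side with more moles of gas — to the left.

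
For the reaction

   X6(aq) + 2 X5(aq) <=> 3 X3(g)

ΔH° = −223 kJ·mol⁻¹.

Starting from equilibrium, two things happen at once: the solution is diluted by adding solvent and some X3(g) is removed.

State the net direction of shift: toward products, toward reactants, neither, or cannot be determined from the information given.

cannot be determined

Dilution lowers every aqueous concentration by the same factor. Δn_aq = 0 − 3 = -3, so the system shifts toward the side with more dissolved moles — to the left.
Removing X3 (g), a product, drives the reaction to the right.
The individual effects push in opposite directions; without quantitative information the net direction cannot be determined.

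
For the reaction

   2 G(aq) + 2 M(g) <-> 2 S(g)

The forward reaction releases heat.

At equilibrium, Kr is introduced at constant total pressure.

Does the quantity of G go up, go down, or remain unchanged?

unchanged

Adding inert gas at constant total pressure expands the volume, scaling every reacting partial pressure by the same factor. Δn_gas = 2 − 2 = 0, so Q is unchanged — no shift.
No net shift occurs, so the amount of G is unchanged.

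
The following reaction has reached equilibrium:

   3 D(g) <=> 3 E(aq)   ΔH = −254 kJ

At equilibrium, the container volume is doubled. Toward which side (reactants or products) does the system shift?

left

Gas moles: reactants 3, products 0 (Δn_gas = -3). Expansion shifts the system toward the side with more moles of gas — to the left.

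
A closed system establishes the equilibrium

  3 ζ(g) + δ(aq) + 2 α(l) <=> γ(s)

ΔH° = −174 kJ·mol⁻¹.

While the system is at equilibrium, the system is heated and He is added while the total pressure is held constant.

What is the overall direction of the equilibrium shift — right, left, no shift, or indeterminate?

The forward reaction is exothermic. Raising T favours the endothermic direction — shift to the left.
Adding inert gas at constant total pressure expands the volume and lowers every reacting partial pressure. With Δn_gas = 0 − 3 = -3, Q moves away from K toward the side with fewer gas moles, so the system shifts toward the side with more gas moles — to the left.
All effects act in the same direction — net shift to the left.

left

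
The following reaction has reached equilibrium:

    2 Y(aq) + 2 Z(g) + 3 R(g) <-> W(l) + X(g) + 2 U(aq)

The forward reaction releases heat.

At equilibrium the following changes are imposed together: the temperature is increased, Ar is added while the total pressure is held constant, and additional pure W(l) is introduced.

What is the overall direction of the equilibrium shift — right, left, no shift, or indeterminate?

The forward reaction is exothermic. Raising T favours the endothermic direction — shift to the left.
Adding inert gas at constant total pressure expands the volume and lowers every reacting partial pressure. With Δn_gas = 1 − 5 = -4, Q moves away from K toward the side with fewer gas moles, so the system shifts toward the side with more gas moles — to the left.
W is a pure liquid; its activity is 1 regardless of amount, so Q is unaffected — no shift from this change.
Only the nonzero effect(s) matter; the net shift is to the left.

left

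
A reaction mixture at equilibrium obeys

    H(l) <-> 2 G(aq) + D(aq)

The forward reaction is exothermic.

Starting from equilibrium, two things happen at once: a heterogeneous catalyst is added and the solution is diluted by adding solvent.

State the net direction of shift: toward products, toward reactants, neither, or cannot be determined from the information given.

right

A catalyst speeds both forward and reverse rates equally; it changes neither Q nor K — no shift from this change.
Dilution lowers every aqueous concentration by the same factor. Δn_aq = 3 − 0 = +3, so the system shifts toward the side with more dissolved moles — to the right.
Only the nonzero effect(s) matter; the net shift is to the right.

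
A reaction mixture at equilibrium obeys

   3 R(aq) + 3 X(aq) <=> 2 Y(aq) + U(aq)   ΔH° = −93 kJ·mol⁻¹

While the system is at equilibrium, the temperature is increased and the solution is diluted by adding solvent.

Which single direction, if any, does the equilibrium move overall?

The forward reaction is exothermic. Raising T favours the endothermic direction — shift to the left.
Dilution lowers every aqueous concentration by the same factor. Δn_aq = 3 − 6 = -3, so the system shifts toward the side with more dissolved moles — to the left.
All effects act in the same direction — net shift to the left.

left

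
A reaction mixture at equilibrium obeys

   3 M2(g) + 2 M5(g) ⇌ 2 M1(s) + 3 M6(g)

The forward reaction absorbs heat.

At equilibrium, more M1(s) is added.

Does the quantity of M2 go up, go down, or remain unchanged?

unchanged

M1 is a pure solid; its activity is 1 regardless of amount, so Q is unaffected — no shift from this change.
No net shift occurs, so the amount of M2 is unchanged.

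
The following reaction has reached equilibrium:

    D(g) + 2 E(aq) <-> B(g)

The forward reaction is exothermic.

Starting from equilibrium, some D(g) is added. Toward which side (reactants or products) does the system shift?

right

Adding D (g), a reactant, drives the reaction to the right.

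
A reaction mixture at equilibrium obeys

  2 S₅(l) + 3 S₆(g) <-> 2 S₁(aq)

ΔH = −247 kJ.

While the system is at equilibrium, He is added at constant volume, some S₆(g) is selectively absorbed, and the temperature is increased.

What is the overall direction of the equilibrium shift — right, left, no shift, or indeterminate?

At constant volume, adding an inert gas leaves every reacting species' partial pressure unchanged, so Q is unchanged — no shift from this change.
Removing S₆ (g), a reactant, drives the reaction to the left.
The forward reaction is exothermic. Raising T favours the endothermic direction — shift to the left.
Only the nonzero effect(s) matter; the net shift is to the left.

left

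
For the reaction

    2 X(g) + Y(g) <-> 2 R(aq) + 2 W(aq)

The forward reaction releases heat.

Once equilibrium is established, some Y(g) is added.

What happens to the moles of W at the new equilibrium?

Adding Y (g), a reactant, drives the reaction to the right.
The net shift is to the right. W is a product, so its amount increases.

increases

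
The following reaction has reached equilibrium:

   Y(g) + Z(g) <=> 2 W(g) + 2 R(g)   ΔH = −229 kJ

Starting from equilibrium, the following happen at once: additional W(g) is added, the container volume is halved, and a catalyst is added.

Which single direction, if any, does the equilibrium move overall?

Adding W (g), a product, drives the reaction to the left.
Gas moles: reactants 2, products 4 (Δn_gas = +2). Compression shifts the system toward the side with fewer moles of gas — to the left.
A catalyst speeds both forward and reverse rates equally; it changes neither Q nor K — no shift from this change.
Only the nonzero effect(s) matter; the net shift is to the left.

left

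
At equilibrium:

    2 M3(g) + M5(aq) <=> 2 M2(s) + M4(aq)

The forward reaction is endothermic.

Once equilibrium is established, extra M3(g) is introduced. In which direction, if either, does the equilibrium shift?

right

Adding M3 (g), a reactant, drives the reaction to the right.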